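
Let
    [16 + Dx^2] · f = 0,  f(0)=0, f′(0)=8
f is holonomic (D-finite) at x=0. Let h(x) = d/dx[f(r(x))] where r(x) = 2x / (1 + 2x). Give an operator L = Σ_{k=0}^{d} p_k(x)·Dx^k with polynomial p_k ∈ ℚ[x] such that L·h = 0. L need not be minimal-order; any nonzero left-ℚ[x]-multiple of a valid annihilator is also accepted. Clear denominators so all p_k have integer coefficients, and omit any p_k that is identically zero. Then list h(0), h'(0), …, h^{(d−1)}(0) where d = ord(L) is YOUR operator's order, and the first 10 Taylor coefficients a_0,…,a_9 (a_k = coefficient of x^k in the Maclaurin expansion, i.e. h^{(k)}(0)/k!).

f: a_k = 0, 8, 0, -64/3, 0, 256/15, 0, -2048/315, 0, 4096/2835, …
h₀=f(r): pull back L_f along r ⇒ L₀.
Derive L from L₀ (diff closure).
L = (88 + 96·x + 96·x^2) + (12 + 72·x + 144·x^2 + 96·x^3)·Dx + (1 + 8·x + 24·x^2 + 32·x^3 + 16·x^4)·Dx^2  (order 2).
h: a_k = 16, -64, -320, 3584, -49408/3, 46080, -2520064/45, -10305536/45, 123301888/63, -553041920/63, …
ICs: h(0) = 16, h′(0) = -64.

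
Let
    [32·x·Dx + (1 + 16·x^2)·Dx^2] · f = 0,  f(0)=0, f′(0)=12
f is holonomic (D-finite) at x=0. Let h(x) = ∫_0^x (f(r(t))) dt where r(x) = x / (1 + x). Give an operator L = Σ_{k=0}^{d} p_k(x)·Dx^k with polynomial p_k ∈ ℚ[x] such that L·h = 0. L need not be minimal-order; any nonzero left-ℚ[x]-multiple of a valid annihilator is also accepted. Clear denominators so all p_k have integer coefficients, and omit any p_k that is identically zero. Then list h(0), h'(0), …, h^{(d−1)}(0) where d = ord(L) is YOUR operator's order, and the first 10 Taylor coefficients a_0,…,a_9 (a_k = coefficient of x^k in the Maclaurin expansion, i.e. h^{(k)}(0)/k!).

f: a_k = 0, 12, 0, -64, 0, 3072/5, 0, -49152/7, 0, 262144/3, …
Substitute x→r, Dx→(1/r')Dx; clear ⇒ L₀.
∫: right-multiply L₀ by Dx.
L = (2 + 34·x)·Dx^2 + (1 + 2·x + 17·x^2)·Dx^3  (order 3).
h: a_k = 0, 0, 6, -4, -13, 36, 202/5, -2444/7, 2181/14, 3220, …
ICs: h(0) = 0, h′(0) = 0, h′′(0) = 12.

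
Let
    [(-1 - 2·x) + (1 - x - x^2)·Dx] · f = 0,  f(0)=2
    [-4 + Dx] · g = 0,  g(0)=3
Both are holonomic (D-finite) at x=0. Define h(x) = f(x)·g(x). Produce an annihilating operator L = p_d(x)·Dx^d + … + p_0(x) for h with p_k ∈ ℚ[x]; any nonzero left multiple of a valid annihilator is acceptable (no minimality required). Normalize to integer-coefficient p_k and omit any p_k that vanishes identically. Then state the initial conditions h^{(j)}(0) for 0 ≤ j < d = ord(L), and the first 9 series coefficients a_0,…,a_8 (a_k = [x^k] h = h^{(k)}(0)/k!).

L = (5 - 2·x - 4·x^2) + (-1 + x + x^2)·Dx  (order 1).
h: a_k = 6, 30, 84, 178, 326, 2776/5, 2746/3, 156454/105, 253588/105, …
ICs: h(0) = 6.

f: a_k = 2, 2, 4, 6, 10, 16, 26, 42, 68, …
g: a_k = 3, 12, 24, 32, 32, 128/5, 256/15, 1024/105, 512/105, …
L₀ := L_f ⊗_s L_g (sym. prod.), ord ≤ 1.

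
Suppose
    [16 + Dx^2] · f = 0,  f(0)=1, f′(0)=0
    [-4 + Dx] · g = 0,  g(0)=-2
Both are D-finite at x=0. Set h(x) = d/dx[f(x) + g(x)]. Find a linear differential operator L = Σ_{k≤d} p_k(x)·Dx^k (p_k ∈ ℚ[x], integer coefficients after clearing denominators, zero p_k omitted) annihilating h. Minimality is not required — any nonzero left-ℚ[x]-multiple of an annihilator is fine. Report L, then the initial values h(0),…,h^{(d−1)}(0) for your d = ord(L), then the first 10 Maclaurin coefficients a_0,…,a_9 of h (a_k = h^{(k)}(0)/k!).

L = 64 - 16·Dx + 4·Dx^2 - Dx^3  (order 3).
h: a_k = -8, -48, -64, -128/3, -256/3, -512/5, -2048/45, -4096/315, -4096/315, -8192/945, …
ICs: h(0) = -8, h′(0) = -48, h′′(0) = -128.

f: a_k = 1, 0, -8, 0, 32/3, 0, -256/45, 0, 512/315, 0, …
g: a_k = -2, -8, -16, -64/3, -64/3, -256/15, -512/45, -2048/315, -1024/315, -4096/2835, …
L₀ := lclm(L_f,L_g); ord L₀ ≤ 2+1.
h₀' ⇒ L via d/dx closure of L₀.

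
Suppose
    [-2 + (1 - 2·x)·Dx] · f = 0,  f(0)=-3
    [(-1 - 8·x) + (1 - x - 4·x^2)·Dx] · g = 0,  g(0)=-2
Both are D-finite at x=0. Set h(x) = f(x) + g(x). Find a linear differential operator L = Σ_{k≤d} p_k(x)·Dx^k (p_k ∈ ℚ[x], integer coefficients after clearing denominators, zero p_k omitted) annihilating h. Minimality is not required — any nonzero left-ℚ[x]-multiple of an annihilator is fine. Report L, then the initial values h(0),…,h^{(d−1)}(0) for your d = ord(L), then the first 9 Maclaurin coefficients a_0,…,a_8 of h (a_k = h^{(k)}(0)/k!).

L = (12 - 48·x + 192·x^2 - 128·x^3) + (-2 - 96·x^2 + 352·x^3 - 256·x^4)·Dx + (-1 + 11·x - 30·x^2 + 80·x^4 - 64·x^5)·Dx^2  (order 2).
h: a_k = -5, -8, -22, -42, -106, -226, -554, -1266, -3098, …
ICs: h(0) = -5, h′(0) = -8.

f: a_k = -3, -6, -12, -24, -48, -96, -192, -384, -768, …
g: a_k = -2, -2, -10, -18, -58, -130, -362, -882, -2330, …
h₀=f+g: left-lcm gives L₀, ord ≤ 2.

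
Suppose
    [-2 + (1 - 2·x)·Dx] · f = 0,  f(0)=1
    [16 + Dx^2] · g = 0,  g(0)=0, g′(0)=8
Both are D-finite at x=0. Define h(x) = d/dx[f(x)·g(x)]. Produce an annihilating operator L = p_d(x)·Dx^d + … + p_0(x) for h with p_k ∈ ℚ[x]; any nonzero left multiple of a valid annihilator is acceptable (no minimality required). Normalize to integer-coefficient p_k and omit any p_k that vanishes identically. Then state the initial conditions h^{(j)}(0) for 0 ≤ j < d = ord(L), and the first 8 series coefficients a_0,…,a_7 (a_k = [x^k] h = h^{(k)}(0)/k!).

f: a_k = 1, 2, 4, 8, 16, 32, 64, 128, …
g: a_k = 0, 8, 0, -64/3, 0, 256/15, 0, -2048/315, …
L₀ := L_f ⊗_s L_g (sym. prod.), ord ≤ 2.
Differentiate: ansatz ord ≤ ord L₀ ⇒ L.
L = (8 - 64·x + 64·x^2) + (-4 + 8·x)·Dx + (1 - 4·x + 4·x^2)·Dx^2  (order 2).
h: a_k = 8, 32, 32, 256/3, 896/3, 3584/5, 73216/45, 1171456/315, …
ICs: h(0) = 8, h′(0) = 32.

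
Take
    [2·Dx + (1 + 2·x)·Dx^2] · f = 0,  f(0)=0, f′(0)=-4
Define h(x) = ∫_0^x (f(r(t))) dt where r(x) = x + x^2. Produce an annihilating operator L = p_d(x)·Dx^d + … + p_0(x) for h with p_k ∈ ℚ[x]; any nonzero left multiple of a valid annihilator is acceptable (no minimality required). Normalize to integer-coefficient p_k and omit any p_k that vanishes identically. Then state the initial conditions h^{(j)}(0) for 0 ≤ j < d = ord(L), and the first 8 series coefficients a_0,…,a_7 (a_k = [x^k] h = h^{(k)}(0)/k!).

f: a_k = 0, -4, 4, -16/3, 8, -64/5, 64/3, -256/7, …
L₀ from L_f via x↦r, Dx↦r'^{-1}Dx.
h=∫₀ˣh₀: take L = L₀·Dx.
L = (4·x + 4·x^2)·Dx^2 + (1 + 4·x + 6·x^2 + 4·x^3)·Dx^3  (order 3).
h: a_k = 0, 0, -2, 0, 2/3, -4/5, 8/15, 0, …
ICs: h(0) = 0, h′(0) = 0, h′′(0) = -4.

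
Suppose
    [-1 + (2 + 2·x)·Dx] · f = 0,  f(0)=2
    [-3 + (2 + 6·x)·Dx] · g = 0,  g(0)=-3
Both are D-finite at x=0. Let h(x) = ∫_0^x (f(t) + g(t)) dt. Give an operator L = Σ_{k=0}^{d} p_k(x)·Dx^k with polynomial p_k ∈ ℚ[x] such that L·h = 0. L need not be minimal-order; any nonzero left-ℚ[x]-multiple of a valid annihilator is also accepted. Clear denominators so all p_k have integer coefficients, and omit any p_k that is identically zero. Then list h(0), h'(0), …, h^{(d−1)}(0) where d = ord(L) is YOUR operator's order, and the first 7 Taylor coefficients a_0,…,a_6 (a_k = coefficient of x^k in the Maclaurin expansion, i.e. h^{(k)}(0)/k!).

L = -3·Dx + (8 + 12·x)·Dx^2 + (4 + 16·x + 12·x^2)·Dx^3  (order 3).
h: a_k = 0, -1, -7/4, 25/24, -79/64, 241/128, -5089/1536, …
ICs: h(0) = 0, h′(0) = -1, h′′(0) = -7/2.

f: a_k = 2, 1, -1/4, 1/8, -5/64, 7/128, -21/512, …
g: a_k = -3, -9/2, 27/8, -81/16, 1215/128, -5103/256, 45927/1024, …
Weyl lclm of L_f,L_g ⇒ L₀ (ord ≤ 2).
h=∫₀ˣh₀: take L = L₀·Dx.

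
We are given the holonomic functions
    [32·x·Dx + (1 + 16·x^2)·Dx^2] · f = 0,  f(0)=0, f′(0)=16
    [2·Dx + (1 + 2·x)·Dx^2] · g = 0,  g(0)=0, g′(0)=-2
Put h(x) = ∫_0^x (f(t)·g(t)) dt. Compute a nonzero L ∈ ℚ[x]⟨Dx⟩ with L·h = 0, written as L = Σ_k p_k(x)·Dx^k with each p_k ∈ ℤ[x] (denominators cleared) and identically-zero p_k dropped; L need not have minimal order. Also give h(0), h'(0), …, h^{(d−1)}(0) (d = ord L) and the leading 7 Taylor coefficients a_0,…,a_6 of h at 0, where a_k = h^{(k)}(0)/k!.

f: a_k = 0, 16, 0, -256/3, 0, 4096/5, 0, …
g: a_k = 0, -2, 2, -8/3, 4, -32/5, 32/3, …
Sym-product of L_f,L_g gives L₀ (≤ ord 4).
∫: right-multiply L₀ by Dx.
L = (2304 + 8960·x + 114688·x^2 + 552960·x^3 + 983040·x^4 + 851968·x^5 + 1048576·x^7)·Dx^2 + (1032 + 14720·x + 111872·x^2 + 616448·x^3 + 1884160·x^4 + 3047424·x^5 + 2293760·x^6 + 1572864·x^7 + 3670016·x^8)·Dx^3 + (72 + 2512·x + 19968·x^2 + 99072·x^3 + 393216·x^4 + 1019904·x^5 + 1572864·x^6 + 1376256·x^7 + 1572864·x^8 + 2097152·x^9)·Dx^4 + (17 + 132·x + 964·x^2 + 4864·x^3 + 18432·x^4 + 55296·x^5 + 129024·x^6 + 196608·x^7 + 196608·x^8 + 262144·x^9 + 262144·x^10)·Dx^5  (order 5).
h: a_k = 0, 0, 0, -32/3, 8, 128/5, -160/9, …
ICs: h(0) = 0, h′(0) = 0, h′′(0) = 0, h′′′(0) = -64, h′′′′(0) = 192.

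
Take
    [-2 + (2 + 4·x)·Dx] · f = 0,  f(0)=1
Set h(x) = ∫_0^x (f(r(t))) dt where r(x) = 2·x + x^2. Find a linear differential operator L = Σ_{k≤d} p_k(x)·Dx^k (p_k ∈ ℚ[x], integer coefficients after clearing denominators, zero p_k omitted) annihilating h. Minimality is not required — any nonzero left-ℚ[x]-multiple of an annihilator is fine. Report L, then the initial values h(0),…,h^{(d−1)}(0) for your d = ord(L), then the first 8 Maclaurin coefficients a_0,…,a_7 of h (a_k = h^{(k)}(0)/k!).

f: a_k = 1, 1, -1/2, 1/2, -5/8, 7/8, -21/16, 33/16, …
f∘r: x↦r, Dx↦Dx/r' in L_f ⇒ L₀.
Integrate: L := L₀·Dx.
L = (-2 - 2·x)·Dx + (1 + 4·x + 2·x^2)·Dx^2  (order 2).
h: a_k = 0, 1, 1, -1/3, 1/2, -9/10, 11/6, -57/14, …
ICs: h(0) = 0, h′(0) = 1.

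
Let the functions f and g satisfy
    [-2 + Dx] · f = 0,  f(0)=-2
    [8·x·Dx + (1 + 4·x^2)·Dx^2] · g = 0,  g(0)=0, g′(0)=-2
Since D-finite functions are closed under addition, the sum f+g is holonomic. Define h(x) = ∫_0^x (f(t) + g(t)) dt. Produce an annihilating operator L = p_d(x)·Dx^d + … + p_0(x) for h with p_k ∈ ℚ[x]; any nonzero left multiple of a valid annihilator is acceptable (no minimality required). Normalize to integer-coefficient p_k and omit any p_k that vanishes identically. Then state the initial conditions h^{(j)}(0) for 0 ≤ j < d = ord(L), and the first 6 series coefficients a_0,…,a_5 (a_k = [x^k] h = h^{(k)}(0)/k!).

f: a_k = -2, -4, -4, -8/3, -4/3, -8/15, …
g: a_k = 0, -2, 0, 8/3, 0, -32/5, …
Weyl lclm of L_f,L_g ⇒ L₀ (ord ≤ 3).
h=∫₀ˣh₀: take L = L₀·Dx.
L = (8 - 32·x - 32·x^2)·Dx^2 + (-6 + 12·x + 8·x^2 - 16·x^3)·Dx^3 + (1 + 2·x + 4·x^2 + 8·x^3)·Dx^4  (order 4).
h: a_k = 0, -2, -3, -4/3, 0, -4/15, …
ICs: h(0) = 0, h′(0) = -2, h′′(0) = -6, h′′′(0) = -8.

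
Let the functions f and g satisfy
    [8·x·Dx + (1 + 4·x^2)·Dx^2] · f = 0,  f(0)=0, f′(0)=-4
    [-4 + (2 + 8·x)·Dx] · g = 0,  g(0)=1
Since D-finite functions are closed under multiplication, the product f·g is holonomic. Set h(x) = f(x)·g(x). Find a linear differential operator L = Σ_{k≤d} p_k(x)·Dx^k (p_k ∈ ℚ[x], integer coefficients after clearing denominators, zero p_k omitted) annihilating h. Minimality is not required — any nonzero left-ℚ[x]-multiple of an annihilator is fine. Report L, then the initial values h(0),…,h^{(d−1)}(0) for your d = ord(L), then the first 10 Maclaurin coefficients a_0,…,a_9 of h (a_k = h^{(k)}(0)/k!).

L = (12 - 16·x - 16·x^2) + (-4 - 8·x + 48·x^2 + 64·x^3)·Dx + (1 + 8·x + 20·x^2 + 32·x^3 + 64·x^4)·Dx^2  (order 2).
h: a_k = 0, -4, -8, 40/3, -16/3, 248/15, -1744/15, 36208/105, -92896/105, 184280/63, …
ICs: h(0) = 0, h′(0) = -4.

f: a_k = 0, -4, 0, 16/3, 0, -64/5, 0, 256/7, 0, -1024/9, …
g: a_k = 1, 2, -2, 4, -10, 28, -84, 264, -858, 2860, …
L₀ := L_f ⊗_s L_g (sym. prod.), ord ≤ 2.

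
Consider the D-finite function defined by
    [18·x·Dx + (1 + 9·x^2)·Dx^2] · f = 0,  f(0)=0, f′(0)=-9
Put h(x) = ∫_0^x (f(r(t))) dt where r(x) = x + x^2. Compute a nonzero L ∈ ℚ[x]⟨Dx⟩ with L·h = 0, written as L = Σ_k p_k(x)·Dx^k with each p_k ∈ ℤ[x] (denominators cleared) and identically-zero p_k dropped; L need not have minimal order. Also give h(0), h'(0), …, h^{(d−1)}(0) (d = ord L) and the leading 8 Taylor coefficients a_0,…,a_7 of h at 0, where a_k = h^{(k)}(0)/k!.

f: a_k = 0, -9, 0, 27, 0, -729/5, 0, 6561/7, …
h₀=f(r): pull back L_f along r ⇒ L₀.
∫: right-multiply L₀ by Dx.
L = (-2 + 18·x + 72·x^2 + 108·x^3 + 54·x^4)·Dx^2 + (1 + 2·x + 9·x^2 + 36·x^3 + 45·x^4 + 18·x^5)·Dx^3  (order 3).
h: a_k = 0, 0, -9/2, -3, 27/4, 81/5, -54/5, -702/7, …
ICs: h(0) = 0, h′(0) = 0, h′′(0) = -9.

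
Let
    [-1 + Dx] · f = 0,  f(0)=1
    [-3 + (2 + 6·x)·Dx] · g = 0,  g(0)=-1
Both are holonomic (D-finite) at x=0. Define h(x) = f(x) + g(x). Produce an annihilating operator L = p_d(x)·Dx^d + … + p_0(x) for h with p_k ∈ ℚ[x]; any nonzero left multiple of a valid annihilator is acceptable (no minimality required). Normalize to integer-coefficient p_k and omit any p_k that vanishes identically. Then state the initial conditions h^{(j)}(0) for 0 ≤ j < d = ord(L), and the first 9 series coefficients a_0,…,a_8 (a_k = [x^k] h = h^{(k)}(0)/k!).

f: a_k = 1, 1, 1/2, 1/6, 1/24, 1/120, 1/720, 1/5040, 1/40320, …
g: a_k = -1, -3/2, 9/8, -27/16, 405/128, -1701/256, 15309/1024, -72171/2048, 2814669/32768, …
L₀ := lclm(L_f,L_g); ord L₀ ≤ 1+1.
L = (15 + 18·x) + (-13 - 24·x - 36·x^2)·Dx + (-2 + 6·x + 36·x^2)·Dx^2  (order 2).
h: a_k = 0, -1/2, 13/8, -73/48, 1231/384, -25483/3840, 688969/46080, -22733737/645120, 886620991/10321920, …
ICs: h(0) = 0, h′(0) = -1/2.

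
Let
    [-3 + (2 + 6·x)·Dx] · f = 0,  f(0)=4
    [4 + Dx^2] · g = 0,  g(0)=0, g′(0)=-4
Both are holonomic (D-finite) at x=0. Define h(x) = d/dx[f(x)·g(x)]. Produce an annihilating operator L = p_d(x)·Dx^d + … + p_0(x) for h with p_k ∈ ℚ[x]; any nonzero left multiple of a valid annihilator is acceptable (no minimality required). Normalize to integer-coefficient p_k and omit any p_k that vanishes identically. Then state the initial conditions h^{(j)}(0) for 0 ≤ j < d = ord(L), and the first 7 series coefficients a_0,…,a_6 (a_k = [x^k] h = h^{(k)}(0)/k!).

f: a_k = 4, 6, -9/2, 27/4, -405/32, 1701/64, -15309/256, …
g: a_k = 0, -4, 0, 8/3, 0, -8/15, 0, …
f·g: L₀ = L_f ⊗_s L_g, ord ≤ 1·2.
h₀' ⇒ L via d/dx closure of L₀.
L = (1453 + 11712·x + 26784·x^2 + 27648·x^3 + 20736·x^4) + (132 - 756·x - 5184·x^2 - 5184·x^3)·Dx + (172 + 1416·x + 4428·x^2 + 6912·x^3 + 5184·x^4)·Dx^2  (order 2).
h: a_k = -16, -48, 86, -44, 4379/24, -21963/40, 838883/576, …
ICs: h(0) = -16, h′(0) = -48.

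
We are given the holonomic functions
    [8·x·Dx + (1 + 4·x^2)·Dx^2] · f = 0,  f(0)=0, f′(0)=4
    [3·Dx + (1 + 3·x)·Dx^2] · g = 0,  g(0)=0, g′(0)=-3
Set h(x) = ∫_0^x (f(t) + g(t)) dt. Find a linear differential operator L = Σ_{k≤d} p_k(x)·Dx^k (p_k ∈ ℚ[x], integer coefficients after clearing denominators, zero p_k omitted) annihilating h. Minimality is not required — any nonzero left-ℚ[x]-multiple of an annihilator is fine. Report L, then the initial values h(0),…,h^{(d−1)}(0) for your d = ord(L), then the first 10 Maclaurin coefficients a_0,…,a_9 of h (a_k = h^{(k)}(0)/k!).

f: a_k = 0, 4, 0, -16/3, 0, 64/5, 0, -256/7, 0, 1024/9, …
g: a_k = 0, -3, 9/2, -9, 81/4, -243/5, 243/2, -2187/7, 6561/8, -2187, …
Weyl lclm of L_f,L_g ⇒ L₀ (ord ≤ 4).
Integrate: L := L₀·Dx.
L = (-24 - 216·x + 288·x^2 + 288·x^3)·Dx^2 + (-26 - 48·x - 120·x^2 + 576·x^3 + 576·x^4)·Dx^3 + (-3 - x + 24·x^2 + 32·x^3 + 144·x^4 + 144·x^5)·Dx^4  (order 4).
h: a_k = 0, 0, 1/2, 3/2, -43/12, 81/20, -179/30, 243/14, -349/8, 729/8, …
ICs: h(0) = 0, h′(0) = 0, h′′(0) = 1, h′′′(0) = 9.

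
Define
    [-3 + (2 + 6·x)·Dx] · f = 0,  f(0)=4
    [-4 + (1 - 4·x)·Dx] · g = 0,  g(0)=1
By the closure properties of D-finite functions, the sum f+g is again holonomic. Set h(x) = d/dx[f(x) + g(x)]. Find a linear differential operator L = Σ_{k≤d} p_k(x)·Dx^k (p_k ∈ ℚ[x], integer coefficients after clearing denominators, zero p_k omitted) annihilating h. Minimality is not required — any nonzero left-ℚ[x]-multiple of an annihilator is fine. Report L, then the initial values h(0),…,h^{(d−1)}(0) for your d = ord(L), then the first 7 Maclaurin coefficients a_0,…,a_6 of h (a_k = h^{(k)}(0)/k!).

L = (-792 - 864·x) + (-357 - 2520·x - 3024·x^2)·Dx + (38 + 34·x - 528·x^2 - 864·x^3)·Dx^2  (order 2).
h: a_k = 10, 23, 849/4, 7787/8, 336185/64, 3099801/128, 59225453/512, …
ICs: h(0) = 10, h′(0) = 23.

f: a_k = 4, 6, -9/2, 27/4, -405/32, 1701/64, -15309/256, …
g: a_k = 1, 4, 16, 64, 256, 1024, 4096, …
Weyl lclm of L_f,L_g ⇒ L₀ (ord ≤ 2).
Differentiate: ansatz ord ≤ ord L₀ ⇒ L.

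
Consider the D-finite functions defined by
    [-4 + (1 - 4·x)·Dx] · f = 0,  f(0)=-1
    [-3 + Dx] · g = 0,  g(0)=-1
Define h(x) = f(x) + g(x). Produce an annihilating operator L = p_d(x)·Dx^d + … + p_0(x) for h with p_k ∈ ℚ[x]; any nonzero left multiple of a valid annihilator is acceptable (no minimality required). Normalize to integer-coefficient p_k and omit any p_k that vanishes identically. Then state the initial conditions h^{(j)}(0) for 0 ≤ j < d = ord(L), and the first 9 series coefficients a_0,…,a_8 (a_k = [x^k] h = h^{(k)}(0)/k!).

f: a_k = -1, -4, -16, -64, -256, -1024, -4096, -16384, -65536, …
g: a_k = -1, -3, -9/2, -9/2, -27/8, -81/40, -81/80, -243/560, -729/4480, …
Sum ⇒ L₀ = lclm(L_f,L_g) in ℚ(x)⟨Dx⟩.
L = (-60 - 144·x) + (23 + 72·x - 144·x^2)·Dx + (-1 - 8·x + 48·x^2)·Dx^2  (order 2).
h: a_k = -2, -7, -41/2, -137/2, -2075/8, -41041/40, -327761/80, -9175283/560, -293602009/4480, …
ICs: h(0) = -2, h′(0) = -7.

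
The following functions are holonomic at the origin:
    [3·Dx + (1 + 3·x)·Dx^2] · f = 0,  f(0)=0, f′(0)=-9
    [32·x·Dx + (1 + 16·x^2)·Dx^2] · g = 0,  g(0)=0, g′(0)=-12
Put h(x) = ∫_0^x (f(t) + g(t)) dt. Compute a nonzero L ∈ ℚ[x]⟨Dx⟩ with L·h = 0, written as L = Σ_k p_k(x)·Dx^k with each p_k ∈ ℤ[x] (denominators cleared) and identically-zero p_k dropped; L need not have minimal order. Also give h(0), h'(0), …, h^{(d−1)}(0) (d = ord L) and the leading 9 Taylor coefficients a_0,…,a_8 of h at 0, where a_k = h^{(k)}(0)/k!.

f: a_k = 0, -9, 27/2, -27, 243/4, -729/5, 729/2, -6561/7, 19683/8, …
g: a_k = 0, -12, 0, 64, 0, -3072/5, 0, 49152/7, 0, …
Sum ⇒ L₀ = lclm(L_f,L_g) in ℚ(x)⟨Dx⟩.
∫: right-multiply L₀ by Dx.
L = (-96 - 864·x + 4608·x^2 + 4608·x^3)·Dx^2 + (-50 - 192·x + 672·x^2 + 9216·x^3 + 9216·x^4)·Dx^3 + (-3 + 23·x + 96·x^2 + 512·x^3 + 2304·x^4 + 2304·x^5)·Dx^4  (order 4).
h: a_k = 0, 0, -21/2, 9/2, 37/4, 243/20, -1267/10, 729/14, 42591/56, …
ICs: h(0) = 0, h′(0) = 0, h′′(0) = -21, h′′′(0) = 27.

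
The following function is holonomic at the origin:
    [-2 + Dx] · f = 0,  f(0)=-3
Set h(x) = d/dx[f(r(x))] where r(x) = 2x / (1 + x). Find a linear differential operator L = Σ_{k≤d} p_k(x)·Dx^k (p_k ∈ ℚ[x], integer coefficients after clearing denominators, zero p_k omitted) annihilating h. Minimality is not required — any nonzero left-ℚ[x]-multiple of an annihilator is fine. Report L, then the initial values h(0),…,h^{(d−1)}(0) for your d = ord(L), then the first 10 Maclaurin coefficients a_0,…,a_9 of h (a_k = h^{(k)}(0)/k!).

L = (2 - 2·x) + (-1 - 2·x - x^2)·Dx  (order 1).
h: a_k = -12, -24, 12, 16, -28, 88/5, 68/15, -2528/105, 3316/105, -23672/945, …
ICs: h(0) = -12.

f: a_k = -3, -6, -6, -4, -2, -4/5, -4/15, -8/105, -2/105, -4/945, …
Change of var in L_f (x↦r) gives L₀.
h₀' ⇒ L via d/dx closure of L₀.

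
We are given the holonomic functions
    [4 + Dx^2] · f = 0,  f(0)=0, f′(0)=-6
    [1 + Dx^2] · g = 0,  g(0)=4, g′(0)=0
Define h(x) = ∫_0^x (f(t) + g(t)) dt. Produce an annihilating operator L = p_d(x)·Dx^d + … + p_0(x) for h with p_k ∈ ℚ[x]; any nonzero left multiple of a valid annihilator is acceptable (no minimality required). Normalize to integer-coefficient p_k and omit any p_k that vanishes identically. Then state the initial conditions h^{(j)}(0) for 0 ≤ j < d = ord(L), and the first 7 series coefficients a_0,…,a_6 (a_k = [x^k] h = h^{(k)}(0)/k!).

L = 4·Dx + 5·Dx^3 + Dx^5  (order 5).
h: a_k = 0, 4, -3, -2/3, 1, 1/30, -2/15, …
ICs: h(0) = 0, h′(0) = 4, h′′(0) = -6, h′′′(0) = -4, h′′′′(0) = 24.

f: a_k = 0, -6, 0, 4, 0, -4/5, 0, …
g: a_k = 4, 0, -2, 0, 1/6, 0, -1/180, …
L₀ := lclm(L_f,L_g); ord L₀ ≤ 2+2.
Integrate: L := L₀·Dx.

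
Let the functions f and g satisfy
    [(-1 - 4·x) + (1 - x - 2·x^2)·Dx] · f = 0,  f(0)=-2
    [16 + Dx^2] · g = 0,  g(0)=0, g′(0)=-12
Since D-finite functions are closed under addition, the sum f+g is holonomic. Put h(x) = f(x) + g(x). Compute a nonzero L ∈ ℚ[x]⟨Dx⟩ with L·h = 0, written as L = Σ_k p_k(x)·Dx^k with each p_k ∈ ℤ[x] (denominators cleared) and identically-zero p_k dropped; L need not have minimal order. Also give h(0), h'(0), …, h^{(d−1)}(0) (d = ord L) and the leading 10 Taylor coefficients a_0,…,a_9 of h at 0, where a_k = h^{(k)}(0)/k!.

f: a_k = -2, -2, -6, -10, -22, -42, -86, -170, -342, -682, …
g: a_k = 0, -12, 0, 32, 0, -128/5, 0, 1024/105, 0, -2048/945, …
L₀ := lclm(L_f,L_g); ord L₀ ≤ 1+2.
L = (368 + 1408·x - 256·x^2 + 512·x^3 + 2560·x^4 + 2048·x^5) + (-176 + 336·x + 384·x^2 - 1024·x^3 - 384·x^4 + 1536·x^5 + 1024·x^6)·Dx + (23 + 88·x - 16·x^2 + 32·x^3 + 160·x^4 + 128·x^5)·Dx^2 + (-11 + 21·x + 24·x^2 - 64·x^3 - 24·x^4 + 96·x^5 + 64·x^6)·Dx^3  (order 3).
h: a_k = -2, -14, -6, 22, -22, -338/5, -86, -16826/105, -342, -646538/945, …
ICs: h(0) = -2, h′(0) = -14, h′′(0) = -12.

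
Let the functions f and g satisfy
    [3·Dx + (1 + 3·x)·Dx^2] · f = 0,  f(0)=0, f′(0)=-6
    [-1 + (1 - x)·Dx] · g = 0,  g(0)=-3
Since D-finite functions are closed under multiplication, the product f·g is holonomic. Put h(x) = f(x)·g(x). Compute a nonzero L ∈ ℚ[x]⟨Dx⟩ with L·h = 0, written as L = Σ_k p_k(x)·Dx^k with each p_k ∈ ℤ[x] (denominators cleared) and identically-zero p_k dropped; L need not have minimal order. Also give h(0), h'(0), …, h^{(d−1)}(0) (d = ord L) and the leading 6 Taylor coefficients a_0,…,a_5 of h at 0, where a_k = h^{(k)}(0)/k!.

f: a_k = 0, -6, 9, -18, 81/2, -486/5, …
g: a_k = -3, -3, -3, -3, -3, -3, …
h₀=f·g: eliminate ⇒ L₀, order ≤ 2·1.
L = 3 + (-1 + 9·x)·Dx + (-1 - 2·x + 3·x^2)·Dx^2  (order 2).
h: a_k = 0, 18, -9, 45, -153/2, 2151/10, …
ICs: h(0) = 0, h′(0) = 18.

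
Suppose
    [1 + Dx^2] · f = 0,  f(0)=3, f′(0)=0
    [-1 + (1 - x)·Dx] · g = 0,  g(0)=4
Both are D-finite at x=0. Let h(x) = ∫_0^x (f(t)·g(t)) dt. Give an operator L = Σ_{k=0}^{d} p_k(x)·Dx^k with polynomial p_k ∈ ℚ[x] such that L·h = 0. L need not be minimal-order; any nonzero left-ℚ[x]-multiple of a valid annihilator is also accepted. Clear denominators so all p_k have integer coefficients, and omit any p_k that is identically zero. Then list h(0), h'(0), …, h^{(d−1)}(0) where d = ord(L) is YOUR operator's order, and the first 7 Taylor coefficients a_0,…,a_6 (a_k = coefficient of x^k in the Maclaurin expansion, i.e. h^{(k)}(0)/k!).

L = (-1 + x)·Dx + 2·Dx^2 + (-1 + x)·Dx^3  (order 3).
h: a_k = 0, 12, 6, 2, 3/2, 13/10, 13/12, …
ICs: h(0) = 0, h′(0) = 12, h′′(0) = 12.

f: a_k = 3, 0, -3/2, 0, 1/8, 0, -1/240, …
g: a_k = 4, 4, 4, 4, 4, 4, 4, …
Sym-product of L_f,L_g gives L₀ (≤ ord 2).
∫: right-multiply L₀ by Dx.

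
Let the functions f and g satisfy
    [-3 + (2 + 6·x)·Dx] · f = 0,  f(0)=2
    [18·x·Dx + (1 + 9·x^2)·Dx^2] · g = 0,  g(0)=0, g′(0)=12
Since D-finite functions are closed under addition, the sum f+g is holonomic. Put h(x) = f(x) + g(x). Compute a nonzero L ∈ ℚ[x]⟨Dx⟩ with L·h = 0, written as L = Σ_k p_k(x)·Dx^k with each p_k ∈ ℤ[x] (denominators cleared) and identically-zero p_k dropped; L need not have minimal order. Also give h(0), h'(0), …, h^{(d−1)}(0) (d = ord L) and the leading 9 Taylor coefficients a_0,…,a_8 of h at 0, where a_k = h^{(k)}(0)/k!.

L = (-36 - 270·x + 972·x^2 + 1458·x^3)·Dx + (-33 - 144·x + 270·x^2 + 3888·x^3 + 5103·x^4)·Dx^2 + (-2 + 18·x + 108·x^2 + 324·x^3 + 1134·x^4 + 1458·x^5)·Dx^3  (order 3).
h: a_k = 2, 15, -9/4, -261/8, -405/64, 132921/640, -15309/512, -8452755/7168, -2814669/16384, …
ICs: h(0) = 2, h′(0) = 15, h′′(0) = -9/2.

f: a_k = 2, 3, -9/4, 27/8, -405/64, 1701/128, -15309/512, 72171/1024, -2814669/16384, …
g: a_k = 0, 12, 0, -36, 0, 972/5, 0, -8748/7, 0, …
Weyl lclm of L_f,L_g ⇒ L₀ (ord ≤ 3).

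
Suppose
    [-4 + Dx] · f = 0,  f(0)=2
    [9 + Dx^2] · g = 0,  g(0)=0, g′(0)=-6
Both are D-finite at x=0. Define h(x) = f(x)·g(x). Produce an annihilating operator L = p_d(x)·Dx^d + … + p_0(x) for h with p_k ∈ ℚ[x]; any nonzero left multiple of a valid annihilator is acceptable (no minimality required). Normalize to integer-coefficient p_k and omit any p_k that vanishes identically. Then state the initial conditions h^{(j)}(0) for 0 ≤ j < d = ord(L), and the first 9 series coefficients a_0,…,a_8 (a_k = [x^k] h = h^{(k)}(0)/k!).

L = 25 - 8·Dx + Dx^2  (order 2).
h: a_k = 0, -12, -48, -78, -56, 79/10, 286/5, 25481/420, 527/15, …
ICs: h(0) = 0, h′(0) = -12.

f: a_k = 2, 8, 16, 64/3, 64/3, 256/15, 512/45, 2048/315, 1024/315, …
g: a_k = 0, -6, 0, 9, 0, -81/20, 0, 243/280, 0, …
f·g: L₀ = L_f ⊗_s L_g, ord ≤ 1·2.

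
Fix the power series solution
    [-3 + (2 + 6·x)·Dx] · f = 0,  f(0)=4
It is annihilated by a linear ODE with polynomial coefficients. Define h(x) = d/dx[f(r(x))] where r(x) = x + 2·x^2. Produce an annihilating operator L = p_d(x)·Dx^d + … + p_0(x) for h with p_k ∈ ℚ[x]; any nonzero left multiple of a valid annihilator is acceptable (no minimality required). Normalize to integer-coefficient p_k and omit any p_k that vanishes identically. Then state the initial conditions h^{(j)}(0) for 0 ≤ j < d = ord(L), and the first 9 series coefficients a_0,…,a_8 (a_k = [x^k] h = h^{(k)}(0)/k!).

L = 5 + (-2 - 14·x - 36·x^2 - 48·x^3)·Dx  (order 1).
h: a_k = 6, 15, -135/4, 315/8, 2025/64, -33615/128, 292005/512, -282285/1024, -35352855/16384, …
ICs: h(0) = 6.

f: a_k = 4, 6, -9/2, 27/4, -405/32, 1701/64, -15309/256, 72171/512, -2814669/8192, …
Substitute x→r, Dx→(1/r')Dx; clear ⇒ L₀.
h₀' ⇒ L via d/dx closure of L₀.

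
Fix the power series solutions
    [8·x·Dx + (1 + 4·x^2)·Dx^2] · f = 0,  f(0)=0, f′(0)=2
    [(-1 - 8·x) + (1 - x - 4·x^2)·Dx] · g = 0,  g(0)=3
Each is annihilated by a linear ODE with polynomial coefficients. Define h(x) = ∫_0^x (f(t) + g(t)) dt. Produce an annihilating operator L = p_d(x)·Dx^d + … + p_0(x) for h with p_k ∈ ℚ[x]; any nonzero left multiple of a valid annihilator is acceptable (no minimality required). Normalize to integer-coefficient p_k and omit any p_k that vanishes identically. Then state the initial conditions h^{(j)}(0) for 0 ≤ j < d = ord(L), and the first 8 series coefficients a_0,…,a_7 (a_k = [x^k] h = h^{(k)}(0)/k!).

f: a_k = 0, 2, 0, -8/3, 0, 32/5, 0, -128/7, …
g: a_k = 3, 3, 15, 27, 87, 195, 543, 1323, …
Sum ⇒ L₀ = lclm(L_f,L_g) in ℚ(x)⟨Dx⟩.
h=∫₀ˣh₀: take L = L₀·Dx.
L = (40 - 160·x - 2272·x^2 - 4608·x^3 - 16896·x^4 - 6144·x^6)·Dx^2 + (-31 - 264·x - 364·x^2 - 2208·x^3 - 4160·x^4 - 12800·x^5 - 768·x^6 - 6144·x^7)·Dx^3 + (5 + 11·x + 80·x^2 - 116·x^3 - 80·x^4 - 704·x^5 - 1536·x^6 - 256·x^7 - 1024·x^8)·Dx^4  (order 4).
h: a_k = 0, 3, 5/2, 5, 73/12, 87/5, 1007/30, 543/7, …
ICs: h(0) = 0, h′(0) = 3, h′′(0) = 5, h′′′(0) = 30.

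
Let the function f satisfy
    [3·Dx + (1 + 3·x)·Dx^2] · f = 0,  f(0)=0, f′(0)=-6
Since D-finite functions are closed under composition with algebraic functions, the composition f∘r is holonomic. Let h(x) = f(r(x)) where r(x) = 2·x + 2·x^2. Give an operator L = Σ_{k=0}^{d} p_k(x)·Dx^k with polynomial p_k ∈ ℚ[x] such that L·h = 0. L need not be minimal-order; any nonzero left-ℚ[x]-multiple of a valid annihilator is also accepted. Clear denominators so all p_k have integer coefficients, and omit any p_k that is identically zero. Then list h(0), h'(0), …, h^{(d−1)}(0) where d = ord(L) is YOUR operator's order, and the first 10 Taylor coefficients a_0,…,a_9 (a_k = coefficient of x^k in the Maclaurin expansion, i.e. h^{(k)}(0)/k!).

f: a_k = 0, -6, 9, -18, 81/2, -486/5, 243, -4374/7, 6561/4, -4374, …
f∘r: x↦r, Dx↦Dx/r' in L_f ⇒ L₀.
L = (4 + 12·x + 12·x^2)·Dx + (1 + 8·x + 18·x^2 + 12·x^3)·Dx^2  (order 2).
h: a_k = 0, -12, 24, -72, 252, -4752/5, 3744, -106272/7, 62856, -264384, …
ICs: h(0) = 0, h′(0) = -12.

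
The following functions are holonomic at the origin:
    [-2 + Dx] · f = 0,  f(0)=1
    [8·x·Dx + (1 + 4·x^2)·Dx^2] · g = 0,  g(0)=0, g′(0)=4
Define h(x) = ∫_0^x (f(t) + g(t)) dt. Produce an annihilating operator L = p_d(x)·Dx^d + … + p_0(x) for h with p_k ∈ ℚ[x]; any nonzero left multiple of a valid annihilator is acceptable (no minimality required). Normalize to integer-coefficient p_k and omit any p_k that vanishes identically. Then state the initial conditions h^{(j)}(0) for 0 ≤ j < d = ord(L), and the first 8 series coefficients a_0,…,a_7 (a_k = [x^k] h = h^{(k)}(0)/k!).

L = (8 - 32·x - 32·x^2)·Dx^2 + (-6 + 12·x + 8·x^2 - 16·x^3)·Dx^3 + (1 + 2·x + 4·x^2 + 8·x^3)·Dx^4  (order 4).
h: a_k = 0, 1, 3, 2/3, -1, 2/15, 98/45, 4/315, …
ICs: h(0) = 0, h′(0) = 1, h′′(0) = 6, h′′′(0) = 4.

f: a_k = 1, 2, 2, 4/3, 2/3, 4/15, 4/45, 8/315, …
g: a_k = 0, 4, 0, -16/3, 0, 64/5, 0, -256/7, …
Sum ⇒ L₀ = lclm(L_f,L_g) in ℚ(x)⟨Dx⟩.
Integrate: L := L₀·Dx.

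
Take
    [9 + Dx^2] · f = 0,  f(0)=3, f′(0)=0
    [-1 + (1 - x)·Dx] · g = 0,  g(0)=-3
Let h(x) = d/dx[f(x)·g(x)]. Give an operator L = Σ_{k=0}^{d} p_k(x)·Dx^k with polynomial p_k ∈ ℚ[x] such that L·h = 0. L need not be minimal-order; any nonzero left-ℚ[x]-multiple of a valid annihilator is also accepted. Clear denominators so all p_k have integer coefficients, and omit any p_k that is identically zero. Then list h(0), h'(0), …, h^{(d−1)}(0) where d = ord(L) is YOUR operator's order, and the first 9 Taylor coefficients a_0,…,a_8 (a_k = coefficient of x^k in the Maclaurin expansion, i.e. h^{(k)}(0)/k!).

L = (7 - 18·x + 9·x^2) + (-2 + 2·x)·Dx + (1 - 2·x + x^2)·Dx^2  (order 2).
h: a_k = -9, 63, 189/2, 9/2, 45/8, 2457/40, 5733/80, 39303/560, 353727/4480, …
ICs: h(0) = -9, h′(0) = 63.

f: a_k = 3, 0, -27/2, 0, 81/8, 0, -243/80, 0, 2187/4480, …
g: a_k = -3, -3, -3, -3, -3, -3, -3, -3, -3, …
f·g: L₀ = L_f ⊗_s L_g, ord ≤ 2·1.
h=h₀': d/dx-closure on L₀ ⇒ L.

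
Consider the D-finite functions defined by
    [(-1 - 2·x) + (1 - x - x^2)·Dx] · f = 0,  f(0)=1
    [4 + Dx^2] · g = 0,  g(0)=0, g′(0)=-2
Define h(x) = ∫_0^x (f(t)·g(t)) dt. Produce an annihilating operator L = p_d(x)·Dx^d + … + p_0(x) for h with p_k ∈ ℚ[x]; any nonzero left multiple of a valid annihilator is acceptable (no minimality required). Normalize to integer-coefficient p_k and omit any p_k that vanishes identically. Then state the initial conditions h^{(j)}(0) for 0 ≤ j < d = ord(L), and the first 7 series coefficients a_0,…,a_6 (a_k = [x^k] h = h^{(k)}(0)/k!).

L = (-2 + 4·x + 4·x^2)·Dx + (2 + 4·x)·Dx^2 + (-1 + x + x^2)·Dx^3  (order 3).
h: a_k = 0, 0, -1, -2/3, -2/3, -14/15, -19/15, …
ICs: h(0) = 0, h′(0) = 0, h′′(0) = -2.

f: a_k = 1, 1, 2, 3, 5, 8, 13, …
g: a_k = 0, -2, 0, 4/3, 0, -4/15, 0, …
f·g: L₀ = L_f ⊗_s L_g, ord ≤ 1·2.
h=∫₀ˣh₀: take L = L₀·Dx.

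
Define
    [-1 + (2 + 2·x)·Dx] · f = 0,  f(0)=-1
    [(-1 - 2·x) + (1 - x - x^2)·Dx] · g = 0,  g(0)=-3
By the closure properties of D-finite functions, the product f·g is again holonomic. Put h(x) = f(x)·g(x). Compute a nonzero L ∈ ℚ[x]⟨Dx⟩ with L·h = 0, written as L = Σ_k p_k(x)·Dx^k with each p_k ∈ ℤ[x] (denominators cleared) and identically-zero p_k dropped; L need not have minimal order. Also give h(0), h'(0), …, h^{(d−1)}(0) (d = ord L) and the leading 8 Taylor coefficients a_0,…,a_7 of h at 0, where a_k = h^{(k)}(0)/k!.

L = (3 + 5·x + 3·x^2) + (-2 + 4·x^2 + 2·x^3)·Dx  (order 1).
h: a_k = 3, 9/2, 57/8, 189/16, 2409/128, 7863/256, 50661/1024, 164325/2048, …
ICs: h(0) = 3.

f: a_k = -1, -1/2, 1/8, -1/16, 5/128, -7/256, 21/1024, -33/2048, …
g: a_k = -3, -3, -6, -9, -15, -24, -39, -63, …
L₀ := L_f ⊗_s L_g (sym. prod.), ord ≤ 1.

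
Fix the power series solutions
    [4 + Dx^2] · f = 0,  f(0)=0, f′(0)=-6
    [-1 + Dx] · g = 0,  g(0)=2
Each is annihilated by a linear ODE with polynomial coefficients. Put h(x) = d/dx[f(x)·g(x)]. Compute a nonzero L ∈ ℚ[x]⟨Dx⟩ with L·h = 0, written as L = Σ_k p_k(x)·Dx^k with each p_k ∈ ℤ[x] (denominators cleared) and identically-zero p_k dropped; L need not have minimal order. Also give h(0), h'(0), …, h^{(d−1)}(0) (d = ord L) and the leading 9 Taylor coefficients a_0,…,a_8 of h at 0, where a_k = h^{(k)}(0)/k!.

f: a_k = 0, -6, 0, 4, 0, -4/5, 0, 8/105, 0, …
g: a_k = 2, 2, 1, 1/3, 1/12, 1/60, 1/360, 1/2520, 1/20160, …
L₀ := L_f ⊗_s L_g (sym. prod.), ord ≤ 2.
Differentiate: ansatz ord ≤ ord L₀ ⇒ L.
L = 5 - 2·Dx + Dx^2  (order 2).
h: a_k = -12, -24, 6, 24, 19/2, -11/5, -139/60, -2/5, 359/3360, …
ICs: h(0) = -12, h′(0) = -24.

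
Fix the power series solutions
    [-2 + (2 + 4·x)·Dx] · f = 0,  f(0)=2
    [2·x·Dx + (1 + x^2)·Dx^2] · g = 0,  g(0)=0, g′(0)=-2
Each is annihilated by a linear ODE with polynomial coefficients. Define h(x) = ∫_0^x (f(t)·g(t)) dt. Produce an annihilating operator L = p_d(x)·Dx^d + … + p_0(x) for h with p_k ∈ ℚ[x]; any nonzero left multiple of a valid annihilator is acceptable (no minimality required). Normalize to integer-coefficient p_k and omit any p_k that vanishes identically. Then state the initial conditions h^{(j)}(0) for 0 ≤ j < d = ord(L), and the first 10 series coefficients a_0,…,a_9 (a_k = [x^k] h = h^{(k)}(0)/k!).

L = (3 - 2·x - x^2)·Dx + (-2 - 2·x + 6·x^2 + 4·x^3)·Dx^2 + (1 + 4·x + 5·x^2 + 4·x^3 + 4·x^4)·Dx^3  (order 3).
h: a_k = 0, 0, -2, -4/3, 5/6, -2/15, 31/180, -109/210, 2263/3360, -2903/3780, …
ICs: h(0) = 0, h′(0) = 0, h′′(0) = -4.

f: a_k = 2, 2, -1, 1, -5/4, 7/4, -21/8, 33/8, -429/64, 715/64, …
g: a_k = 0, -2, 0, 2/3, 0, -2/5, 0, 2/7, 0, -2/9, …
L₀ := L_f ⊗_s L_g (sym. prod.), ord ≤ 2.
Integrate: L := L₀·Dx.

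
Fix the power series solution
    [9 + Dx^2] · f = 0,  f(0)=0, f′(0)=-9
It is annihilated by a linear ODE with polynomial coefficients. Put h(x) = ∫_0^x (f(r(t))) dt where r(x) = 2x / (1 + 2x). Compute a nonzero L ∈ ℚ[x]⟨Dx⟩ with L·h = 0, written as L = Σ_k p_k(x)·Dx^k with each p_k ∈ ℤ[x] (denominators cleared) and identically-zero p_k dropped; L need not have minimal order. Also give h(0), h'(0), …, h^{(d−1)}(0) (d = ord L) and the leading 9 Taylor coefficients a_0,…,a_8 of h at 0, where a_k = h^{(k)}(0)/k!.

f: a_k = 0, -9, 0, 27/2, 0, -243/40, 0, 729/560, 0, …
Change of var in L_f (x↦r) gives L₀.
∫: right-multiply L₀ by Dx.
L = 36·Dx + (4 + 24·x + 48·x^2 + 32·x^3)·Dx^2 + (1 + 8·x + 24·x^2 + 32·x^3 + 16·x^4)·Dx^3  (order 3).
h: a_k = 0, 0, -9, 12, 9, -504/5, 1758/5, -6120/7, 58059/35, …
ICs: h(0) = 0, h′(0) = 0, h′′(0) = -18.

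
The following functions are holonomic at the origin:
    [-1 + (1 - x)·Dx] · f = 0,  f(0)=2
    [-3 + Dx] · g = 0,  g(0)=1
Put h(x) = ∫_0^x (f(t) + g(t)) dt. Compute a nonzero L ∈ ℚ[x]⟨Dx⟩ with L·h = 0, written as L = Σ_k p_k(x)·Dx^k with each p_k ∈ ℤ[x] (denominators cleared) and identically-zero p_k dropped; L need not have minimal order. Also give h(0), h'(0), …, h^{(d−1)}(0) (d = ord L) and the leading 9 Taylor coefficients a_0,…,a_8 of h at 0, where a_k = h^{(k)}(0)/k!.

L = (3 - 9·x)·Dx + (-7 + 18·x - 9·x^2)·Dx^2 + (2 - 5·x + 3·x^2)·Dx^3  (order 3).
h: a_k = 0, 3, 5/2, 13/6, 13/8, 43/40, 161/240, 241/560, 1363/4480, …
ICs: h(0) = 0, h′(0) = 3, h′′(0) = 5.

f: a_k = 2, 2, 2, 2, 2, 2, 2, 2, 2, …
g: a_k = 1, 3, 9/2, 9/2, 27/8, 81/40, 81/80, 243/560, 729/4480, …
f+g: L₀ = lclm(L_f,L_g), ord ≤ 1+1.
h=∫h₀ ⇒ L = L₀·Dx.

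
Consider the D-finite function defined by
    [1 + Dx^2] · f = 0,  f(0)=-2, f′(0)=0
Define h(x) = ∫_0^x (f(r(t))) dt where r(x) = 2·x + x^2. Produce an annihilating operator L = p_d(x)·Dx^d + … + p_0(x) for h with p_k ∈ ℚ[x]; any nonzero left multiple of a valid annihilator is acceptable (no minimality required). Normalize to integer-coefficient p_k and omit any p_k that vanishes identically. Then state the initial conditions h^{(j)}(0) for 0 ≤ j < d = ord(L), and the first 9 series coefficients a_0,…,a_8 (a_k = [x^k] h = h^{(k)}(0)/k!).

L = (4 + 12·x + 12·x^2 + 4·x^3)·Dx - Dx^2 + (1 + x)·Dx^3  (order 3).
h: a_k = 0, -2, 0, 4/3, 1, -1/15, -4/9, -82/315, -1/60, …
ICs: h(0) = 0, h′(0) = -2, h′′(0) = 0.

f: a_k = -2, 0, 1, 0, -1/12, 0, 1/360, 0, -1/20160, …
L₀ from L_f via x↦r, Dx↦r'^{-1}Dx.
Integrate: L := L₀·Dx.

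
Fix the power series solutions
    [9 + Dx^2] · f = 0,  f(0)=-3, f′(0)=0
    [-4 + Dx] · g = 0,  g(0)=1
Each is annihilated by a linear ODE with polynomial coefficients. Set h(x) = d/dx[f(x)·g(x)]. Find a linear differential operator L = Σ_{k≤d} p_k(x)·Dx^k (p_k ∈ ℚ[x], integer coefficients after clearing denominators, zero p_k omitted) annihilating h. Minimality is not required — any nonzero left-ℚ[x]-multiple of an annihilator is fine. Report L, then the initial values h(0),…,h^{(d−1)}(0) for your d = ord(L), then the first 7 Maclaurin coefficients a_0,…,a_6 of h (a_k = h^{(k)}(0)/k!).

f: a_k = -3, 0, 27/2, 0, -81/8, 0, 243/80, …
g: a_k = 1, 4, 8, 32/3, 32/3, 128/15, 256/45, …
L₀ := L_f ⊗_s L_g (sym. prod.), ord ≤ 2.
h₀' ⇒ L via d/dx closure of L₀.
L = 25 - 8·Dx + Dx^2  (order 2).
h: a_k = -12, -21, 66, 527/2, 779/2, 11753/40, 4031/60, …
ICs: h(0) = -12, h′(0) = -21.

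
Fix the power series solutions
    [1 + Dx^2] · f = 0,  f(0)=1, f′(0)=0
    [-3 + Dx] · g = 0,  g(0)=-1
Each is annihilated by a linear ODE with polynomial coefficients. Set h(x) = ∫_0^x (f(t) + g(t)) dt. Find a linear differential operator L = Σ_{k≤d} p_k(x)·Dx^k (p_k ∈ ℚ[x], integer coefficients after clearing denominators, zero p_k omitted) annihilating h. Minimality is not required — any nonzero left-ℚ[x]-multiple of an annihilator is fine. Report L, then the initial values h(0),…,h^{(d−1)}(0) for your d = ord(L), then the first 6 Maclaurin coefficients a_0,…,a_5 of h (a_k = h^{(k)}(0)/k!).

L = -3·Dx + Dx^2 - 3·Dx^3 + Dx^4  (order 4).
h: a_k = 0, 0, -3/2, -5/3, -9/8, -2/3, …
ICs: h(0) = 0, h′(0) = 0, h′′(0) = -3, h′′′(0) = -10.

f: a_k = 1, 0, -1/2, 0, 1/24, 0, …
g: a_k = -1, -3, -9/2, -9/2, -27/8, -81/40, …
L₀ := lclm(L_f,L_g); ord L₀ ≤ 2+1.
∫: right-multiply L₀ by Dx.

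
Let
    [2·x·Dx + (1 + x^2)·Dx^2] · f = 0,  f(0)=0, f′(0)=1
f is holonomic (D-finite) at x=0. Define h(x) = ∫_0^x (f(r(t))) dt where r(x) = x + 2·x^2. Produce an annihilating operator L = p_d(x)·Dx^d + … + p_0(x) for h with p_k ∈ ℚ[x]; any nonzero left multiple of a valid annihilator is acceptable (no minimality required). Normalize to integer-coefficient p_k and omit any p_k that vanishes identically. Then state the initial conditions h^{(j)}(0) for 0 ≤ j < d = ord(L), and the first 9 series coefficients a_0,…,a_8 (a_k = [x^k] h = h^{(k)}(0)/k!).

L = (-4 + 2·x + 16·x^2 + 48·x^3 + 48·x^4)·Dx^2 + (1 + 4·x + x^2 + 8·x^3 + 20·x^4 + 16·x^5)·Dx^3  (order 3).
h: a_k = 0, 0, 1/2, 2/3, -1/12, -2/5, -19/30, -2/21, 55/56, …
ICs: h(0) = 0, h′(0) = 0, h′′(0) = 1.

f: a_k = 0, 1, 0, -1/3, 0, 1/5, 0, -1/7, 0, …
Change of var in L_f (x↦r) gives L₀.
h=∫h₀ ⇒ L = L₀·Dx.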